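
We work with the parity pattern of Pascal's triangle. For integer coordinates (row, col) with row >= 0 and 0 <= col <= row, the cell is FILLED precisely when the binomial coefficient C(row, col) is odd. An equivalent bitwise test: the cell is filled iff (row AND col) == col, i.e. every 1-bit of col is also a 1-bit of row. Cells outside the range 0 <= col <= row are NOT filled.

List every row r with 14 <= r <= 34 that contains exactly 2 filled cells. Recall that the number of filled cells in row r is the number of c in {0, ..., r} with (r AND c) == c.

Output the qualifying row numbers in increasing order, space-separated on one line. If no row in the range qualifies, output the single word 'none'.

Answer: 16 32

Derivation:
Row r has 2^popcount(r) filled cells, so we need popcount(r) = log2(2) = 1.
Scan r = 14..34 and keep those with exactly 1 one-bits:
r=14=1110 popcount=3 -> skip
r=15=1111 popcount=4 -> skip
r=16=10000 popcount=1 -> KEEP
r=17=10001 popcount=2 -> skip
r=18=10010 popcount=2 -> skip
r=19=10011 popcount=3 -> skip
r=20=10100 popcount=2 -> skip
r=21=10101 popcount=3 -> skip
r=22=10110 popcount=3 -> skip
r=23=10111 popcount=4 -> skip
r=24=11000 popcount=2 -> skip
r=25=11001 popcount=3 -> skip
r=26=11010 popcount=3 -> skip
r=27=11011 popcount=4 -> skip
r=28=11100 popcount=3 -> skip
r=29=11101 popcount=4 -> skip
r=30=11110 popcount=4 -> skip
r=31=11111 popcount=5 -> skip
r=32=100000 popcount=1 -> KEEP
r=33=100001 popcount=2 -> skip
r=34=100010 popcount=2 -> skip
Kept rows: 16 32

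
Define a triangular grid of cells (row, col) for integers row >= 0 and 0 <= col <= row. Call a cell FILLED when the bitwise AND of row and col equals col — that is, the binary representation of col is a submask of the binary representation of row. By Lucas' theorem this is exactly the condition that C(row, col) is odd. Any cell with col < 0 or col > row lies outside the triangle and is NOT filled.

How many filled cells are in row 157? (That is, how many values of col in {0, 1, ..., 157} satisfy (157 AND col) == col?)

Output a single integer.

Answer: 32

Derivation:
157 in binary = 10011101
popcount(157) = number of 1-bits in 10011101 = 5
A col c satisfies (157 AND c) == c iff every set bit of c is also set in 157; each of the 5 set bits of 157 can independently be on or off in c.
count = 2^5 = 32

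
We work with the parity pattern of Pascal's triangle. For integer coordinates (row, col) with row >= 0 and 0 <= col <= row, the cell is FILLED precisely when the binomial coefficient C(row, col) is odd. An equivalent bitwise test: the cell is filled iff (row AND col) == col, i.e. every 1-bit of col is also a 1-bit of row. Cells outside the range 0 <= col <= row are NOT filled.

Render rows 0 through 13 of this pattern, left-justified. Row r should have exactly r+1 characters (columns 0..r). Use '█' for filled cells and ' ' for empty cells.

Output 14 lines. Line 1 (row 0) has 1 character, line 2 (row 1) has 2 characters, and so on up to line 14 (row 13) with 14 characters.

r0=0: █
r1=1: ██
r2=10: █ █
r3=11: ████
r4=100: █   █
r5=101: ██  ██
r6=110: █ █ █ █
r7=111: ████████
r8=1000: █       █
r9=1001: ██      ██
r10=1010: █ █     █ █
r11=1011: ████    ████
r12=1100: █   █   █   █
r13=1101: ██  ██  ██  ██

Answer: █
██
█ █
████
█   █
██  ██
█ █ █ █
████████
█       █
██      ██
█ █     █ █
████    ████
█   █   █   █
██  ██  ██  ██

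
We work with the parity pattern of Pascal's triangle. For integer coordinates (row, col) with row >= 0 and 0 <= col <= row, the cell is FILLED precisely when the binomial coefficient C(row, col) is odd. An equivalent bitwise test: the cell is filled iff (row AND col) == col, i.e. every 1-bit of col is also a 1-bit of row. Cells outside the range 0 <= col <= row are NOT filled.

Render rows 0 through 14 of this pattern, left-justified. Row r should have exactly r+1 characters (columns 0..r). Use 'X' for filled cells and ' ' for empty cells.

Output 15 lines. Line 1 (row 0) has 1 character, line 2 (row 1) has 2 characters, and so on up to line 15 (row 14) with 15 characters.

r0=0: X
r1=1: XX
r2=10: X X
r3=11: XXXX
r4=100: X   X
r5=101: XX  XX
r6=110: X X X X
r7=111: XXXXXXXX
r8=1000: X       X
r9=1001: XX      XX
r10=1010: X X     X X
r11=1011: XXXX    XXXX
r12=1100: X   X   X   X
r13=1101: XX  XX  XX  XX
r14=1110: X X X X X X X X

Answer: X
XX
X X
XXXX
X   X
XX  XX
X X X X
XXXXXXXX
X       X
XX      XX
X X     X X
XXXX    XXXX
X   X   X   X
XX  XX  XX  XX
X X X X X X X X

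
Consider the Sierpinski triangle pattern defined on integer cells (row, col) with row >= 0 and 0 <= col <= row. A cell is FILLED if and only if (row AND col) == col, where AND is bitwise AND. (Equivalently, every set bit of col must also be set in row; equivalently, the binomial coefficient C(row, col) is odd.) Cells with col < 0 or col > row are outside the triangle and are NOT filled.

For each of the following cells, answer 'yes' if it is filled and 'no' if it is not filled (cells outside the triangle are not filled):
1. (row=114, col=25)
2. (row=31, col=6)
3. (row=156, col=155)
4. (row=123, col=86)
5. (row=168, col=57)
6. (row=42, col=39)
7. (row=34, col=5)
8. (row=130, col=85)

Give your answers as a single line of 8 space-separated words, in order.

(114,25): row=0b1110010, col=0b11001, row AND col = 0b10000 = 16; 16 != 25 -> empty
(31,6): row=0b11111, col=0b110, row AND col = 0b110 = 6; 6 == 6 -> filled
(156,155): row=0b10011100, col=0b10011011, row AND col = 0b10011000 = 152; 152 != 155 -> empty
(123,86): row=0b1111011, col=0b1010110, row AND col = 0b1010010 = 82; 82 != 86 -> empty
(168,57): row=0b10101000, col=0b111001, row AND col = 0b101000 = 40; 40 != 57 -> empty
(42,39): row=0b101010, col=0b100111, row AND col = 0b100010 = 34; 34 != 39 -> empty
(34,5): row=0b100010, col=0b101, row AND col = 0b0 = 0; 0 != 5 -> empty
(130,85): row=0b10000010, col=0b1010101, row AND col = 0b0 = 0; 0 != 85 -> empty

Answer: no yes no no no no no no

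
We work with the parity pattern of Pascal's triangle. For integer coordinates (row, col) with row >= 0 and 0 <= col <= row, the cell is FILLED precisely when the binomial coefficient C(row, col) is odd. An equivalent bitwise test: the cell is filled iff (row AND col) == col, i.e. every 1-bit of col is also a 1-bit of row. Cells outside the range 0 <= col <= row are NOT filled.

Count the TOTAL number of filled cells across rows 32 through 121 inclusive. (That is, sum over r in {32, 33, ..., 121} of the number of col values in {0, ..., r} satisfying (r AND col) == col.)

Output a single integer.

r32=100000 pc1: +2 =2
r33=100001 pc2: +4 =6
r34=100010 pc2: +4 =10
r35=100011 pc3: +8 =18
r36=100100 pc2: +4 =22
r37=100101 pc3: +8 =30
r38=100110 pc3: +8 =38
r39=100111 pc4: +16 =54
r40=101000 pc2: +4 =58
r41=101001 pc3: +8 =66
r42=101010 pc3: +8 =74
r43=101011 pc4: +16 =90
r44=101100 pc3: +8 =98
r45=101101 pc4: +16 =114
r46=101110 pc4: +16 =130
r47=101111 pc5: +32 =162
r48=110000 pc2: +4 =166
r49=110001 pc3: +8 =174
r50=110010 pc3: +8 =182
r51=110011 pc4: +16 =198
r52=110100 pc3: +8 =206
r53=110101 pc4: +16 =222
r54=110110 pc4: +16 =238
r55=110111 pc5: +32 =270
r56=111000 pc3: +8 =278
r57=111001 pc4: +16 =294
r58=111010 pc4: +16 =310
r59=111011 pc5: +32 =342
r60=111100 pc4: +16 =358
r61=111101 pc5: +32 =390
r62=111110 pc5: +32 =422
r63=111111 pc6: +64 =486
r64=1000000 pc1: +2 =488
r65=1000001 pc2: +4 =492
r66=1000010 pc2: +4 =496
r67=1000011 pc3: +8 =504
r68=1000100 pc2: +4 =508
r69=1000101 pc3: +8 =516
r70=1000110 pc3: +8 =524
r71=1000111 pc4: +16 =540
r72=1001000 pc2: +4 =544
r73=1001001 pc3: +8 =552
r74=1001010 pc3: +8 =560
r75=1001011 pc4: +16 =576
r76=1001100 pc3: +8 =584
r77=1001101 pc4: +16 =600
r78=1001110 pc4: +16 =616
r79=1001111 pc5: +32 =648
r80=1010000 pc2: +4 =652
r81=1010001 pc3: +8 =660
r82=1010010 pc3: +8 =668
r83=1010011 pc4: +16 =684
r84=1010100 pc3: +8 =692
r85=1010101 pc4: +16 =708
r86=1010110 pc4: +16 =724
r87=1010111 pc5: +32 =756
r88=1011000 pc3: +8 =764
r89=1011001 pc4: +16 =780
r90=1011010 pc4: +16 =796
r91=1011011 pc5: +32 =828
r92=1011100 pc4: +16 =844
r93=1011101 pc5: +32 =876
r94=1011110 pc5: +32 =908
r95=1011111 pc6: +64 =972
r96=1100000 pc2: +4 =976
r97=1100001 pc3: +8 =984
r98=1100010 pc3: +8 =992
r99=1100011 pc4: +16 =1008
r100=1100100 pc3: +8 =1016
r101=1100101 pc4: +16 =1032
r102=1100110 pc4: +16 =1048
r103=1100111 pc5: +32 =1080
r104=1101000 pc3: +8 =1088
r105=1101001 pc4: +16 =1104
r106=1101010 pc4: +16 =1120
r107=1101011 pc5: +32 =1152
r108=1101100 pc4: +16 =1168
r109=1101101 pc5: +32 =1200
r110=1101110 pc5: +32 =1232
r111=1101111 pc6: +64 =1296
r112=1110000 pc3: +8 =1304
r113=1110001 pc4: +16 =1320
r114=1110010 pc4: +16 =1336
r115=1110011 pc5: +32 =1368
r116=1110100 pc4: +16 =1384
r117=1110101 pc5: +32 =1416
r118=1110110 pc5: +32 =1448
r119=1110111 pc6: +64 =1512
r120=1111000 pc4: +16 =1528
r121=1111001 pc5: +32 =1560

Answer: 1560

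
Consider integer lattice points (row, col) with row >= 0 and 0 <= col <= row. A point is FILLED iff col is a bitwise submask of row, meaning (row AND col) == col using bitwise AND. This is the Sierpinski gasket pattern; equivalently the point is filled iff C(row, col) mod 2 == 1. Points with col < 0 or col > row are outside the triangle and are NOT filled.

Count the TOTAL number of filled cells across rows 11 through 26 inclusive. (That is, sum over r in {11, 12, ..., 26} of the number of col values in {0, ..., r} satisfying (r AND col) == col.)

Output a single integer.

Answer: 118

Derivation:
r11=1011 pc3: +8 =8
r12=1100 pc2: +4 =12
r13=1101 pc3: +8 =20
r14=1110 pc3: +8 =28
r15=1111 pc4: +16 =44
r16=10000 pc1: +2 =46
r17=10001 pc2: +4 =50
r18=10010 pc2: +4 =54
r19=10011 pc3: +8 =62
r20=10100 pc2: +4 =66
r21=10101 pc3: +8 =74
r22=10110 pc3: +8 =82
r23=10111 pc4: +16 =98
r24=11000 pc2: +4 =102
r25=11001 pc3: +8 =110
r26=11010 pc3: +8 =118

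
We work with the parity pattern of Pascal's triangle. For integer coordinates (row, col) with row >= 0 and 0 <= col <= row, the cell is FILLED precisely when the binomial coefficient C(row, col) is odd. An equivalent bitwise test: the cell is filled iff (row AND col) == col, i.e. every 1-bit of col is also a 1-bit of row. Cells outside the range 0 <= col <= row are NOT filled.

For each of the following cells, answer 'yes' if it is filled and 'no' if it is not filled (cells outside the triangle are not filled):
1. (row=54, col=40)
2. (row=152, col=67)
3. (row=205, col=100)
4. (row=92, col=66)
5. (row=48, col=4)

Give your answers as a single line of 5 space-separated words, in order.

(54,40): row=0b110110, col=0b101000, row AND col = 0b100000 = 32; 32 != 40 -> empty
(152,67): row=0b10011000, col=0b1000011, row AND col = 0b0 = 0; 0 != 67 -> empty
(205,100): row=0b11001101, col=0b1100100, row AND col = 0b1000100 = 68; 68 != 100 -> empty
(92,66): row=0b1011100, col=0b1000010, row AND col = 0b1000000 = 64; 64 != 66 -> empty
(48,4): row=0b110000, col=0b100, row AND col = 0b0 = 0; 0 != 4 -> empty

Answer: no no no no no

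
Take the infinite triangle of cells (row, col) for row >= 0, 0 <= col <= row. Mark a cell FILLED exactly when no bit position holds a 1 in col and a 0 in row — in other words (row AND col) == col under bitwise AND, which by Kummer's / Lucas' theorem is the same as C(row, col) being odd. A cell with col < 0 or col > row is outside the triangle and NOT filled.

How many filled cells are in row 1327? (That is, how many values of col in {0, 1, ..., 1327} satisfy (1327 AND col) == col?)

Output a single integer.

Answer: 128

Derivation:
1327 in binary = 10100101111
popcount(1327) = number of 1-bits in 10100101111 = 7
A col c satisfies (1327 AND c) == c iff every set bit of c is also set in 1327; each of the 7 set bits of 1327 can independently be on or off in c.
count = 2^7 = 128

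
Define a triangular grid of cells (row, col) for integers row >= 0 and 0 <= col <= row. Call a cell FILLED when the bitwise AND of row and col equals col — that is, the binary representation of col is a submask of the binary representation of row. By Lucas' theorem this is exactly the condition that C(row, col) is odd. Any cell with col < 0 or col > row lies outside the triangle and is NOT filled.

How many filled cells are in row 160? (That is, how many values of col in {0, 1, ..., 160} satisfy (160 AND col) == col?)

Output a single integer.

Answer: 4

Derivation:
160 in binary = 10100000
popcount(160) = number of 1-bits in 10100000 = 2
A col c satisfies (160 AND c) == c iff every set bit of c is also set in 160; each of the 2 set bits of 160 can independently be on or off in c.
count = 2^2 = 4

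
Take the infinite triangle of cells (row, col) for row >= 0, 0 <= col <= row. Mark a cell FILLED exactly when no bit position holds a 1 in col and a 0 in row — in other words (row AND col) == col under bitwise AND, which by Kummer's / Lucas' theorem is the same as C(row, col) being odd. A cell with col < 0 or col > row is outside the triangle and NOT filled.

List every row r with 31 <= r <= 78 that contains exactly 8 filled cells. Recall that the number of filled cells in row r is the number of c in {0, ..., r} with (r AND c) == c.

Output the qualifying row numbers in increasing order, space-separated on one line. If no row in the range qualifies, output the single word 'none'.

Row r has 2^popcount(r) filled cells, so we need popcount(r) = log2(8) = 3.
Scan r = 31..78 and keep those with exactly 3 one-bits:
r=31=11111 popcount=5 -> skip
r=32=100000 popcount=1 -> skip
r=33=100001 popcount=2 -> skip
r=34=100010 popcount=2 -> skip
r=35=100011 popcount=3 -> KEEP
r=36=100100 popcount=2 -> skip
r=37=100101 popcount=3 -> KEEP
r=38=100110 popcount=3 -> KEEP
r=39=100111 popcount=4 -> skip
r=40=101000 popcount=2 -> skip
r=41=101001 popcount=3 -> KEEP
r=42=101010 popcount=3 -> KEEP
r=43=101011 popcount=4 -> skip
r=44=101100 popcount=3 -> KEEP
r=45=101101 popcount=4 -> skip
r=46=101110 popcount=4 -> skip
r=47=101111 popcount=5 -> skip
r=48=110000 popcount=2 -> skip
r=49=110001 popcount=3 -> KEEP
r=50=110010 popcount=3 -> KEEP
r=51=110011 popcount=4 -> skip
r=52=110100 popcount=3 -> KEEP
r=53=110101 popcount=4 -> skip
r=54=110110 popcount=4 -> skip
r=55=110111 popcount=5 -> skip
r=56=111000 popcount=3 -> KEEP
r=57=111001 popcount=4 -> skip
r=58=111010 popcount=4 -> skip
r=59=111011 popcount=5 -> skip
r=60=111100 popcount=4 -> skip
r=61=111101 popcount=5 -> skip
r=62=111110 popcount=5 -> skip
r=63=111111 popcount=6 -> skip
r=64=1000000 popcount=1 -> skip
r=65=1000001 popcount=2 -> skip
r=66=1000010 popcount=2 -> skip
r=67=1000011 popcount=3 -> KEEP
r=68=1000100 popcount=2 -> skip
r=69=1000101 popcount=3 -> KEEP
r=70=1000110 popcount=3 -> KEEP
r=71=1000111 popcount=4 -> skip
r=72=1001000 popcount=2 -> skip
r=73=1001001 popcount=3 -> KEEP
r=74=1001010 popcount=3 -> KEEP
r=75=1001011 popcount=4 -> skip
r=76=1001100 popcount=3 -> KEEP
r=77=1001101 popcount=4 -> skip
r=78=1001110 popcount=4 -> skip
Kept rows: 35 37 38 41 42 44 49 50 52 56 67 69 70 73 74 76

Answer: 35 37 38 41 42 44 49 50 52 56 67 69 70 73 74 76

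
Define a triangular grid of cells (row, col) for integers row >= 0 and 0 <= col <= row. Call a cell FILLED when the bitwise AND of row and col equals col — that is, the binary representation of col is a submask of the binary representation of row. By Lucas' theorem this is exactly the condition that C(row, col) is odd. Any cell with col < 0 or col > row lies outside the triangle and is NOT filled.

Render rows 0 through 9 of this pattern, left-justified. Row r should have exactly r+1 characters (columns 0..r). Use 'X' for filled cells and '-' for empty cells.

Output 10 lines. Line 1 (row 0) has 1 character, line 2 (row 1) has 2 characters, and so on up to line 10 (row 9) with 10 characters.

r0=0: X
r1=1: XX
r2=10: X-X
r3=11: XXXX
r4=100: X---X
r5=101: XX--XX
r6=110: X-X-X-X
r7=111: XXXXXXXX
r8=1000: X-------X
r9=1001: XX------XX

Answer: X
XX
X-X
XXXX
X---X
XX--XX
X-X-X-X
XXXXXXXX
X-------X
XX------XX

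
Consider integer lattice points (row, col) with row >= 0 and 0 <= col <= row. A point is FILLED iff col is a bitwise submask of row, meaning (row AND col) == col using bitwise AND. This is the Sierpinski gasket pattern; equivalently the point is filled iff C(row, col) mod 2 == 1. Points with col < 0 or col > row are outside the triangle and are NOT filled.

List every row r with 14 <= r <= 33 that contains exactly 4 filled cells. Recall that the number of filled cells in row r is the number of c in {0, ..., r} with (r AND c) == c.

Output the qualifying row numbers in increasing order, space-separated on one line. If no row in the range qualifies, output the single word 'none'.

Answer: 17 18 20 24 33

Derivation:
Row r has 2^popcount(r) filled cells, so we need popcount(r) = log2(4) = 2.
Scan r = 14..33 and keep those with exactly 2 one-bits:
r=14=1110 popcount=3 -> skip
r=15=1111 popcount=4 -> skip
r=16=10000 popcount=1 -> skip
r=17=10001 popcount=2 -> KEEP
r=18=10010 popcount=2 -> KEEP
r=19=10011 popcount=3 -> skip
r=20=10100 popcount=2 -> KEEP
r=21=10101 popcount=3 -> skip
r=22=10110 popcount=3 -> skip
r=23=10111 popcount=4 -> skip
r=24=11000 popcount=2 -> KEEP
r=25=11001 popcount=3 -> skip
r=26=11010 popcount=3 -> skip
r=27=11011 popcount=4 -> skip
r=28=11100 popcount=3 -> skip
r=29=11101 popcount=4 -> skip
r=30=11110 popcount=4 -> skip
r=31=11111 popcount=5 -> skip
r=32=100000 popcount=1 -> skip
r=33=100001 popcount=2 -> KEEP
Kept rows: 17 18 20 24 33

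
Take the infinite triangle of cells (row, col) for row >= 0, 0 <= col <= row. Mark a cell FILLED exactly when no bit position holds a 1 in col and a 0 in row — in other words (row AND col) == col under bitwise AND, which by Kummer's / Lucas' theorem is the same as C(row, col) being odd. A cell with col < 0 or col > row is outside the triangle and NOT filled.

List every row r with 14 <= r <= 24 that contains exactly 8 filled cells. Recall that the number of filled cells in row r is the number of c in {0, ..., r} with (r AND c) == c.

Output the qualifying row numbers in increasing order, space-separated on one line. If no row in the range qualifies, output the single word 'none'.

Answer: 14 19 21 22

Derivation:
Row r has 2^popcount(r) filled cells, so we need popcount(r) = log2(8) = 3.
Scan r = 14..24 and keep those with exactly 3 one-bits:
r=14=1110 popcount=3 -> KEEP
r=15=1111 popcount=4 -> skip
r=16=10000 popcount=1 -> skip
r=17=10001 popcount=2 -> skip
r=18=10010 popcount=2 -> skip
r=19=10011 popcount=3 -> KEEP
r=20=10100 popcount=2 -> skip
r=21=10101 popcount=3 -> KEEP
r=22=10110 popcount=3 -> KEEP
r=23=10111 popcount=4 -> skip
r=24=11000 popcount=2 -> skip
Kept rows: 14 19 21 22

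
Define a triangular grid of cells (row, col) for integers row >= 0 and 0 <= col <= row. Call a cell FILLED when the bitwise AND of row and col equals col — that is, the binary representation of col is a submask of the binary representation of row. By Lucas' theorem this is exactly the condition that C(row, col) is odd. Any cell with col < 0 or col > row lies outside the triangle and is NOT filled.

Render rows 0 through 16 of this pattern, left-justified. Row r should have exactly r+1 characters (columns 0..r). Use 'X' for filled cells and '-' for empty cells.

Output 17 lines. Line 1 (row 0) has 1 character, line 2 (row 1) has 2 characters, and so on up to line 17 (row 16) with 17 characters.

r0=0: X
r1=1: XX
r2=10: X-X
r3=11: XXXX
r4=100: X---X
r5=101: XX--XX
r6=110: X-X-X-X
r7=111: XXXXXXXX
r8=1000: X-------X
r9=1001: XX------XX
r10=1010: X-X-----X-X
r11=1011: XXXX----XXXX
r12=1100: X---X---X---X
r13=1101: XX--XX--XX--XX
r14=1110: X-X-X-X-X-X-X-X
r15=1111: XXXXXXXXXXXXXXXX
r16=10000: X---------------X

Answer: X
XX
X-X
XXXX
X---X
XX--XX
X-X-X-X
XXXXXXXX
X-------X
XX------XX
X-X-----X-X
XXXX----XXXX
X---X---X---X
XX--XX--XX--XX
X-X-X-X-X-X-X-X
XXXXXXXXXXXXXXXX
X---------------X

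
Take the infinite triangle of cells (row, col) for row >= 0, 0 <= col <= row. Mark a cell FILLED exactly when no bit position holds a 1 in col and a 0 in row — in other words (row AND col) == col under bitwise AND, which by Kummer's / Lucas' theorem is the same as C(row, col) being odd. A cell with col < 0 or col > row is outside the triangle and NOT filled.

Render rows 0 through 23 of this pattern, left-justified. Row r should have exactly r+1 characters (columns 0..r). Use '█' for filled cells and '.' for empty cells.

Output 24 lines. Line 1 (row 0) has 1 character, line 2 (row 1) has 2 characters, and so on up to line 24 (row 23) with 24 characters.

Answer: █
██
█.█
████
█...█
██..██
█.█.█.█
████████
█.......█
██......██
█.█.....█.█
████....████
█...█...█...█
██..██..██..██
█.█.█.█.█.█.█.█
████████████████
█...............█
██..............██
█.█.............█.█
████............████
█...█...........█...█
██..██..........██..██
█.█.█.█.........█.█.█.█
████████........████████

Derivation:
r0=0: █
r1=1: ██
r2=10: █.█
r3=11: ████
r4=100: █...█
r5=101: ██..██
r6=110: █.█.█.█
r7=111: ████████
r8=1000: █.......█
r9=1001: ██......██
r10=1010: █.█.....█.█
r11=1011: ████....████
r12=1100: █...█...█...█
r13=1101: ██..██..██..██
r14=1110: █.█.█.█.█.█.█.█
r15=1111: ████████████████
r16=10000: █...............█
r17=10001: ██..............██
r18=10010: █.█.............█.█
r19=10011: ████............████
r20=10100: █...█...........█...█
r21=10101: ██..██..........██..██
r22=10110: █.█.█.█.........█.█.█.█
r23=10111: ████████........████████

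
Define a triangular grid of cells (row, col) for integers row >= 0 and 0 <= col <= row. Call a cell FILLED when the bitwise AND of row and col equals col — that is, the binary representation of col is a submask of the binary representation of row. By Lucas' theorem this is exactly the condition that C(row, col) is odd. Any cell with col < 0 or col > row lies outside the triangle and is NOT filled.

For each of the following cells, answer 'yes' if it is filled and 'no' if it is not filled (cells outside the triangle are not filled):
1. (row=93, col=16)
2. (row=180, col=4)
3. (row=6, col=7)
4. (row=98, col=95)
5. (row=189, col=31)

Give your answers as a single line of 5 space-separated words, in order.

(93,16): row=0b1011101, col=0b10000, row AND col = 0b10000 = 16; 16 == 16 -> filled
(180,4): row=0b10110100, col=0b100, row AND col = 0b100 = 4; 4 == 4 -> filled
(6,7): col outside [0, 6] -> not filled
(98,95): row=0b1100010, col=0b1011111, row AND col = 0b1000010 = 66; 66 != 95 -> empty
(189,31): row=0b10111101, col=0b11111, row AND col = 0b11101 = 29; 29 != 31 -> empty

Answer: yes yes no no no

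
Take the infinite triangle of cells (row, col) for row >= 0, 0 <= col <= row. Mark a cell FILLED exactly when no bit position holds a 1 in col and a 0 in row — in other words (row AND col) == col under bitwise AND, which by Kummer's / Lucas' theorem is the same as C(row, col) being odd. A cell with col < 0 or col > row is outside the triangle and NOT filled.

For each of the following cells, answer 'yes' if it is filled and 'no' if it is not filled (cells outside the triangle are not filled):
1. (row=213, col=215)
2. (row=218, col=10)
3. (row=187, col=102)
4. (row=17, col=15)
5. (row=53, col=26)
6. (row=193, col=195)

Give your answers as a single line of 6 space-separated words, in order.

(213,215): col outside [0, 213] -> not filled
(218,10): row=0b11011010, col=0b1010, row AND col = 0b1010 = 10; 10 == 10 -> filled
(187,102): row=0b10111011, col=0b1100110, row AND col = 0b100010 = 34; 34 != 102 -> empty
(17,15): row=0b10001, col=0b1111, row AND col = 0b1 = 1; 1 != 15 -> empty
(53,26): row=0b110101, col=0b11010, row AND col = 0b10000 = 16; 16 != 26 -> empty
(193,195): col outside [0, 193] -> not filled

Answer: no yes no no no no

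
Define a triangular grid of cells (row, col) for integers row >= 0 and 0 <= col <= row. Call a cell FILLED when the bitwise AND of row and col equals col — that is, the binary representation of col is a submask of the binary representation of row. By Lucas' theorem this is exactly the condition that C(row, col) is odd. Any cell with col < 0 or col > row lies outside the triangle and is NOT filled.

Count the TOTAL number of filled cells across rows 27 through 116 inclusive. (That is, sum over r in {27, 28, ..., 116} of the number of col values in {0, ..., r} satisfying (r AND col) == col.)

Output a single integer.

r27=11011 pc4: +16 =16
r28=11100 pc3: +8 =24
r29=11101 pc4: +16 =40
r30=11110 pc4: +16 =56
r31=11111 pc5: +32 =88
r32=100000 pc1: +2 =90
r33=100001 pc2: +4 =94
r34=100010 pc2: +4 =98
r35=100011 pc3: +8 =106
r36=100100 pc2: +4 =110
r37=100101 pc3: +8 =118
r38=100110 pc3: +8 =126
r39=100111 pc4: +16 =142
r40=101000 pc2: +4 =146
r41=101001 pc3: +8 =154
r42=101010 pc3: +8 =162
r43=101011 pc4: +16 =178
r44=101100 pc3: +8 =186
r45=101101 pc4: +16 =202
r46=101110 pc4: +16 =218
r47=101111 pc5: +32 =250
r48=110000 pc2: +4 =254
r49=110001 pc3: +8 =262
r50=110010 pc3: +8 =270
r51=110011 pc4: +16 =286
r52=110100 pc3: +8 =294
r53=110101 pc4: +16 =310
r54=110110 pc4: +16 =326
r55=110111 pc5: +32 =358
r56=111000 pc3: +8 =366
r57=111001 pc4: +16 =382
r58=111010 pc4: +16 =398
r59=111011 pc5: +32 =430
r60=111100 pc4: +16 =446
r61=111101 pc5: +32 =478
r62=111110 pc5: +32 =510
r63=111111 pc6: +64 =574
r64=1000000 pc1: +2 =576
r65=1000001 pc2: +4 =580
r66=1000010 pc2: +4 =584
r67=1000011 pc3: +8 =592
r68=1000100 pc2: +4 =596
r69=1000101 pc3: +8 =604
r70=1000110 pc3: +8 =612
r71=1000111 pc4: +16 =628
r72=1001000 pc2: +4 =632
r73=1001001 pc3: +8 =640
r74=1001010 pc3: +8 =648
r75=1001011 pc4: +16 =664
r76=1001100 pc3: +8 =672
r77=1001101 pc4: +16 =688
r78=1001110 pc4: +16 =704
r79=1001111 pc5: +32 =736
r80=1010000 pc2: +4 =740
r81=1010001 pc3: +8 =748
r82=1010010 pc3: +8 =756
r83=1010011 pc4: +16 =772
r84=1010100 pc3: +8 =780
r85=1010101 pc4: +16 =796
r86=1010110 pc4: +16 =812
r87=1010111 pc5: +32 =844
r88=1011000 pc3: +8 =852
r89=1011001 pc4: +16 =868
r90=1011010 pc4: +16 =884
r91=1011011 pc5: +32 =916
r92=1011100 pc4: +16 =932
r93=1011101 pc5: +32 =964
r94=1011110 pc5: +32 =996
r95=1011111 pc6: +64 =1060
r96=1100000 pc2: +4 =1064
r97=1100001 pc3: +8 =1072
r98=1100010 pc3: +8 =1080
r99=1100011 pc4: +16 =1096
r100=1100100 pc3: +8 =1104
r101=1100101 pc4: +16 =1120
r102=1100110 pc4: +16 =1136
r103=1100111 pc5: +32 =1168
r104=1101000 pc3: +8 =1176
r105=1101001 pc4: +16 =1192
r106=1101010 pc4: +16 =1208
r107=1101011 pc5: +32 =1240
r108=1101100 pc4: +16 =1256
r109=1101101 pc5: +32 =1288
r110=1101110 pc5: +32 =1320
r111=1101111 pc6: +64 =1384
r112=1110000 pc3: +8 =1392
r113=1110001 pc4: +16 =1408
r114=1110010 pc4: +16 =1424
r115=1110011 pc5: +32 =1456
r116=1110100 pc4: +16 =1472

Answer: 1472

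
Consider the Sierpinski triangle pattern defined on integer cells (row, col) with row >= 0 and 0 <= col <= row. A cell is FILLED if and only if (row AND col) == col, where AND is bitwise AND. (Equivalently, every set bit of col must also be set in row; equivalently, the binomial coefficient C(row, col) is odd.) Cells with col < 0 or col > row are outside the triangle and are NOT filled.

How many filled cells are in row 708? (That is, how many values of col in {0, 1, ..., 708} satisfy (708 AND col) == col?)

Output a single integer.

708 in binary = 1011000100
popcount(708) = number of 1-bits in 1011000100 = 4
A col c satisfies (708 AND c) == c iff every set bit of c is also set in 708; each of the 4 set bits of 708 can independently be on or off in c.
count = 2^4 = 16

Answer: 16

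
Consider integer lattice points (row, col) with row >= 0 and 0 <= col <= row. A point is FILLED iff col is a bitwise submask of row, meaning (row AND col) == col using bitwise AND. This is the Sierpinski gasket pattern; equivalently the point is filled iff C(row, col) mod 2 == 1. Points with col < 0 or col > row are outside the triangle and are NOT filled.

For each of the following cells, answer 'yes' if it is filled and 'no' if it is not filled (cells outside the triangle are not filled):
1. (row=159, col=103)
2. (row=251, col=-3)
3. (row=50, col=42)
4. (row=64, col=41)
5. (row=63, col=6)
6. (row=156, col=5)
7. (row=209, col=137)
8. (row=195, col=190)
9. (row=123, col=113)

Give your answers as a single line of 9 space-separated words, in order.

(159,103): row=0b10011111, col=0b1100111, row AND col = 0b111 = 7; 7 != 103 -> empty
(251,-3): col outside [0, 251] -> not filled
(50,42): row=0b110010, col=0b101010, row AND col = 0b100010 = 34; 34 != 42 -> empty
(64,41): row=0b1000000, col=0b101001, row AND col = 0b0 = 0; 0 != 41 -> empty
(63,6): row=0b111111, col=0b110, row AND col = 0b110 = 6; 6 == 6 -> filled
(156,5): row=0b10011100, col=0b101, row AND col = 0b100 = 4; 4 != 5 -> empty
(209,137): row=0b11010001, col=0b10001001, row AND col = 0b10000001 = 129; 129 != 137 -> empty
(195,190): row=0b11000011, col=0b10111110, row AND col = 0b10000010 = 130; 130 != 190 -> empty
(123,113): row=0b1111011, col=0b1110001, row AND col = 0b1110001 = 113; 113 == 113 -> filled

Answer: no no no no yes no no no yes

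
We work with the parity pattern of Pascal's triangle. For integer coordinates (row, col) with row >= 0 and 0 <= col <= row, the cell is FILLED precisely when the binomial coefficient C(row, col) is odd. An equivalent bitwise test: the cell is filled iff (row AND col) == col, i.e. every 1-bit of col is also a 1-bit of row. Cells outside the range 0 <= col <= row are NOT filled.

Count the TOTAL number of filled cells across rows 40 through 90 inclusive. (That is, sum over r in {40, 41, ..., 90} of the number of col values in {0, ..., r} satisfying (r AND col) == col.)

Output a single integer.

r40=101000 pc2: +4 =4
r41=101001 pc3: +8 =12
r42=101010 pc3: +8 =20
r43=101011 pc4: +16 =36
r44=101100 pc3: +8 =44
r45=101101 pc4: +16 =60
r46=101110 pc4: +16 =76
r47=101111 pc5: +32 =108
r48=110000 pc2: +4 =112
r49=110001 pc3: +8 =120
r50=110010 pc3: +8 =128
r51=110011 pc4: +16 =144
r52=110100 pc3: +8 =152
r53=110101 pc4: +16 =168
r54=110110 pc4: +16 =184
r55=110111 pc5: +32 =216
r56=111000 pc3: +8 =224
r57=111001 pc4: +16 =240
r58=111010 pc4: +16 =256
r59=111011 pc5: +32 =288
r60=111100 pc4: +16 =304
r61=111101 pc5: +32 =336
r62=111110 pc5: +32 =368
r63=111111 pc6: +64 =432
r64=1000000 pc1: +2 =434
r65=1000001 pc2: +4 =438
r66=1000010 pc2: +4 =442
r67=1000011 pc3: +8 =450
r68=1000100 pc2: +4 =454
r69=1000101 pc3: +8 =462
r70=1000110 pc3: +8 =470
r71=1000111 pc4: +16 =486
r72=1001000 pc2: +4 =490
r73=1001001 pc3: +8 =498
r74=1001010 pc3: +8 =506
r75=1001011 pc4: +16 =522
r76=1001100 pc3: +8 =530
r77=1001101 pc4: +16 =546
r78=1001110 pc4: +16 =562
r79=1001111 pc5: +32 =594
r80=1010000 pc2: +4 =598
r81=1010001 pc3: +8 =606
r82=1010010 pc3: +8 =614
r83=1010011 pc4: +16 =630
r84=1010100 pc3: +8 =638
r85=1010101 pc4: +16 =654
r86=1010110 pc4: +16 =670
r87=1010111 pc5: +32 =702
r88=1011000 pc3: +8 =710
r89=1011001 pc4: +16 =726
r90=1011010 pc4: +16 =742

Answer: 742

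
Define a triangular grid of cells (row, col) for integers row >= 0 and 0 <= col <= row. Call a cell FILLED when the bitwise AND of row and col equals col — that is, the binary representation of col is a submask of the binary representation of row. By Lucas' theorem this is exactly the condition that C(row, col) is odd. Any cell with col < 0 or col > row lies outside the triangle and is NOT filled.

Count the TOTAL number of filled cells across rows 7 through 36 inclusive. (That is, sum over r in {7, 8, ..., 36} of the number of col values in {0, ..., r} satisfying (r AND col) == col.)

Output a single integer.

r7=111 pc3: +8 =8
r8=1000 pc1: +2 =10
r9=1001 pc2: +4 =14
r10=1010 pc2: +4 =18
r11=1011 pc3: +8 =26
r12=1100 pc2: +4 =30
r13=1101 pc3: +8 =38
r14=1110 pc3: +8 =46
r15=1111 pc4: +16 =62
r16=10000 pc1: +2 =64
r17=10001 pc2: +4 =68
r18=10010 pc2: +4 =72
r19=10011 pc3: +8 =80
r20=10100 pc2: +4 =84
r21=10101 pc3: +8 =92
r22=10110 pc3: +8 =100
r23=10111 pc4: +16 =116
r24=11000 pc2: +4 =120
r25=11001 pc3: +8 =128
r26=11010 pc3: +8 =136
r27=11011 pc4: +16 =152
r28=11100 pc3: +8 =160
r29=11101 pc4: +16 =176
r30=11110 pc4: +16 =192
r31=11111 pc5: +32 =224
r32=100000 pc1: +2 =226
r33=100001 pc2: +4 =230
r34=100010 pc2: +4 =234
r35=100011 pc3: +8 =242
r36=100100 pc2: +4 =246

Answer: 246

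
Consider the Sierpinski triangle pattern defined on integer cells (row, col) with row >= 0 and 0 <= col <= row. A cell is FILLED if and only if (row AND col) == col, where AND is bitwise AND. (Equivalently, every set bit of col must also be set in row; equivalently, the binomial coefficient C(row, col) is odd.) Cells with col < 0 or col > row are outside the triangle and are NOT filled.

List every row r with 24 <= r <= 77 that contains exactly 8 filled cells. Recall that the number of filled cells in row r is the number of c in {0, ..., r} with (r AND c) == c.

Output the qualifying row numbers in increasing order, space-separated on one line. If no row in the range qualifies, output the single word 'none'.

Answer: 25 26 28 35 37 38 41 42 44 49 50 52 56 67 69 70 73 74 76

Derivation:
Row r has 2^popcount(r) filled cells, so we need popcount(r) = log2(8) = 3.
Scan r = 24..77 and keep those with exactly 3 one-bits:
r=24=11000 popcount=2 -> skip
r=25=11001 popcount=3 -> KEEP
r=26=11010 popcount=3 -> KEEP
r=27=11011 popcount=4 -> skip
r=28=11100 popcount=3 -> KEEP
r=29=11101 popcount=4 -> skip
r=30=11110 popcount=4 -> skip
r=31=11111 popcount=5 -> skip
r=32=100000 popcount=1 -> skip
r=33=100001 popcount=2 -> skip
r=34=100010 popcount=2 -> skip
r=35=100011 popcount=3 -> KEEP
r=36=100100 popcount=2 -> skip
r=37=100101 popcount=3 -> KEEP
r=38=100110 popcount=3 -> KEEP
r=39=100111 popcount=4 -> skip
r=40=101000 popcount=2 -> skip
r=41=101001 popcount=3 -> KEEP
r=42=101010 popcount=3 -> KEEP
r=43=101011 popcount=4 -> skip
r=44=101100 popcount=3 -> KEEP
r=45=101101 popcount=4 -> skip
r=46=101110 popcount=4 -> skip
r=47=101111 popcount=5 -> skip
r=48=110000 popcount=2 -> skip
r=49=110001 popcount=3 -> KEEP
r=50=110010 popcount=3 -> KEEP
r=51=110011 popcount=4 -> skip
r=52=110100 popcount=3 -> KEEP
r=53=110101 popcount=4 -> skip
r=54=110110 popcount=4 -> skip
r=55=110111 popcount=5 -> skip
r=56=111000 popcount=3 -> KEEP
r=57=111001 popcount=4 -> skip
r=58=111010 popcount=4 -> skip
r=59=111011 popcount=5 -> skip
r=60=111100 popcount=4 -> skip
r=61=111101 popcount=5 -> skip
r=62=111110 popcount=5 -> skip
r=63=111111 popcount=6 -> skip
r=64=1000000 popcount=1 -> skip
r=65=1000001 popcount=2 -> skip
r=66=1000010 popcount=2 -> skip
r=67=1000011 popcount=3 -> KEEP
r=68=1000100 popcount=2 -> skip
r=69=1000101 popcount=3 -> KEEP
r=70=1000110 popcount=3 -> KEEP
r=71=1000111 popcount=4 -> skip
r=72=1001000 popcount=2 -> skip
r=73=1001001 popcount=3 -> KEEP
r=74=1001010 popcount=3 -> KEEP
r=75=1001011 popcount=4 -> skip
r=76=1001100 popcount=3 -> KEEP
r=77=1001101 popcount=4 -> skip
Kept rows: 25 26 28 35 37 38 41 42 44 49 50 52 56 67 69 70 73 74 76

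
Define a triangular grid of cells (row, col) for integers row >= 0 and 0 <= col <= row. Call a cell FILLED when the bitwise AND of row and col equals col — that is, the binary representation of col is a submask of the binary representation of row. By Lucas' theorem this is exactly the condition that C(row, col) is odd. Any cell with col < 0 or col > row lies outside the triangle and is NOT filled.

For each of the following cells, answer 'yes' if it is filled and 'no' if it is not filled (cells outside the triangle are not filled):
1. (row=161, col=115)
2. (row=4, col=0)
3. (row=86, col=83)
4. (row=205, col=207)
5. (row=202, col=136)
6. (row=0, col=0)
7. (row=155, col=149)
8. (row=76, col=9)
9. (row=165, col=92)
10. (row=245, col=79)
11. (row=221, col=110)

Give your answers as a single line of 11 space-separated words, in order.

(161,115): row=0b10100001, col=0b1110011, row AND col = 0b100001 = 33; 33 != 115 -> empty
(4,0): row=0b100, col=0b0, row AND col = 0b0 = 0; 0 == 0 -> filled
(86,83): row=0b1010110, col=0b1010011, row AND col = 0b1010010 = 82; 82 != 83 -> empty
(205,207): col outside [0, 205] -> not filled
(202,136): row=0b11001010, col=0b10001000, row AND col = 0b10001000 = 136; 136 == 136 -> filled
(0,0): row=0b0, col=0b0, row AND col = 0b0 = 0; 0 == 0 -> filled
(155,149): row=0b10011011, col=0b10010101, row AND col = 0b10010001 = 145; 145 != 149 -> empty
(76,9): row=0b1001100, col=0b1001, row AND col = 0b1000 = 8; 8 != 9 -> empty
(165,92): row=0b10100101, col=0b1011100, row AND col = 0b100 = 4; 4 != 92 -> empty
(245,79): row=0b11110101, col=0b1001111, row AND col = 0b1000101 = 69; 69 != 79 -> empty
(221,110): row=0b11011101, col=0b1101110, row AND col = 0b1001100 = 76; 76 != 110 -> empty

Answer: no yes no no yes yes no no no no no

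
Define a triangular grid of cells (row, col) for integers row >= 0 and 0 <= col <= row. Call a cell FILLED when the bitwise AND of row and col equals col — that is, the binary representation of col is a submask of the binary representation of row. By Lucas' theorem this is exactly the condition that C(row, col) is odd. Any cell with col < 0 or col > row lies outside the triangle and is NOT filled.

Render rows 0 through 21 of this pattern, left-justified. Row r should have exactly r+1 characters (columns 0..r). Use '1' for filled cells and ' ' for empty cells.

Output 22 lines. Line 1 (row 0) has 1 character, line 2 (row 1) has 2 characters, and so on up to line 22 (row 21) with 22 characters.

Answer: 1
11
1 1
1111
1   1
11  11
1 1 1 1
11111111
1       1
11      11
1 1     1 1
1111    1111
1   1   1   1
11  11  11  11
1 1 1 1 1 1 1 1
1111111111111111
1               1
11              11
1 1             1 1
1111            1111
1   1           1   1
11  11          11  11

Derivation:
r0=0: 1
r1=1: 11
r2=10: 1 1
r3=11: 1111
r4=100: 1   1
r5=101: 11  11
r6=110: 1 1 1 1
r7=111: 11111111
r8=1000: 1       1
r9=1001: 11      11
r10=1010: 1 1     1 1
r11=1011: 1111    1111
r12=1100: 1   1   1   1
r13=1101: 11  11  11  11
r14=1110: 1 1 1 1 1 1 1 1
r15=1111: 1111111111111111
r16=10000: 1               1
r17=10001: 11              11
r18=10010: 1 1             1 1
r19=10011: 1111            1111
r20=10100: 1   1           1   1
r21=10101: 11  11          11  11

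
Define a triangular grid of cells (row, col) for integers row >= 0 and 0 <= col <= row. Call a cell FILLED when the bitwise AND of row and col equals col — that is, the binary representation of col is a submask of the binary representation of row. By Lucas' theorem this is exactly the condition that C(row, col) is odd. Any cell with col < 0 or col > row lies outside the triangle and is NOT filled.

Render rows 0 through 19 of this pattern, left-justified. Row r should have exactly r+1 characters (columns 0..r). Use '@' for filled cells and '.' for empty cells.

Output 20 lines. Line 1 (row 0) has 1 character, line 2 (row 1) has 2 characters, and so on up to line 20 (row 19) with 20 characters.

r0=0: @
r1=1: @@
r2=10: @.@
r3=11: @@@@
r4=100: @...@
r5=101: @@..@@
r6=110: @.@.@.@
r7=111: @@@@@@@@
r8=1000: @.......@
r9=1001: @@......@@
r10=1010: @.@.....@.@
r11=1011: @@@@....@@@@
r12=1100: @...@...@...@
r13=1101: @@..@@..@@..@@
r14=1110: @.@.@.@.@.@.@.@
r15=1111: @@@@@@@@@@@@@@@@
r16=10000: @...............@
r17=10001: @@..............@@
r18=10010: @.@.............@.@
r19=10011: @@@@............@@@@

Answer: @
@@
@.@
@@@@
@...@
@@..@@
@.@.@.@
@@@@@@@@
@.......@
@@......@@
@.@.....@.@
@@@@....@@@@
@...@...@...@
@@..@@..@@..@@
@.@.@.@.@.@.@.@
@@@@@@@@@@@@@@@@
@...............@
@@..............@@
@.@.............@.@
@@@@............@@@@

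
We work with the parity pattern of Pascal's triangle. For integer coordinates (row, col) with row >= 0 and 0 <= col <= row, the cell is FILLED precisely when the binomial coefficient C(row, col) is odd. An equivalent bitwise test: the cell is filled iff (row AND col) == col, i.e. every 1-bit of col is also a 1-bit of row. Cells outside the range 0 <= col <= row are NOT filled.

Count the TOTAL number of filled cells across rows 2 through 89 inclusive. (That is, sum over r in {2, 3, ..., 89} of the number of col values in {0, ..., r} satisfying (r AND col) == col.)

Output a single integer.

Answer: 1020

Derivation:
r2=10 pc1: +2 =2
r3=11 pc2: +4 =6
r4=100 pc1: +2 =8
r5=101 pc2: +4 =12
r6=110 pc2: +4 =16
r7=111 pc3: +8 =24
r8=1000 pc1: +2 =26
r9=1001 pc2: +4 =30
r10=1010 pc2: +4 =34
r11=1011 pc3: +8 =42
r12=1100 pc2: +4 =46
r13=1101 pc3: +8 =54
r14=1110 pc3: +8 =62
r15=1111 pc4: +16 =78
r16=10000 pc1: +2 =80
r17=10001 pc2: +4 =84
r18=10010 pc2: +4 =88
r19=10011 pc3: +8 =96
r20=10100 pc2: +4 =100
r21=10101 pc3: +8 =108
r22=10110 pc3: +8 =116
r23=10111 pc4: +16 =132
r24=11000 pc2: +4 =136
r25=11001 pc3: +8 =144
r26=11010 pc3: +8 =152
r27=11011 pc4: +16 =168
r28=11100 pc3: +8 =176
r29=11101 pc4: +16 =192
r30=11110 pc4: +16 =208
r31=11111 pc5: +32 =240
r32=100000 pc1: +2 =242
r33=100001 pc2: +4 =246
r34=100010 pc2: +4 =250
r35=100011 pc3: +8 =258
r36=100100 pc2: +4 =262
r37=100101 pc3: +8 =270
r38=100110 pc3: +8 =278
r39=100111 pc4: +16 =294
r40=101000 pc2: +4 =298
r41=101001 pc3: +8 =306
r42=101010 pc3: +8 =314
r43=101011 pc4: +16 =330
r44=101100 pc3: +8 =338
r45=101101 pc4: +16 =354
r46=101110 pc4: +16 =370
r47=101111 pc5: +32 =402
r48=110000 pc2: +4 =406
r49=110001 pc3: +8 =414
r50=110010 pc3: +8 =422
r51=110011 pc4: +16 =438
r52=110100 pc3: +8 =446
r53=110101 pc4: +16 =462
r54=110110 pc4: +16 =478
r55=110111 pc5: +32 =510
r56=111000 pc3: +8 =518
r57=111001 pc4: +16 =534
r58=111010 pc4: +16 =550
r59=111011 pc5: +32 =582
r60=111100 pc4: +16 =598
r61=111101 pc5: +32 =630
r62=111110 pc5: +32 =662
r63=111111 pc6: +64 =726
r64=1000000 pc1: +2 =728
r65=1000001 pc2: +4 =732
r66=1000010 pc2: +4 =736
r67=1000011 pc3: +8 =744
r68=1000100 pc2: +4 =748
r69=1000101 pc3: +8 =756
r70=1000110 pc3: +8 =764
r71=1000111 pc4: +16 =780
r72=1001000 pc2: +4 =784
r73=1001001 pc3: +8 =792
r74=1001010 pc3: +8 =800
r75=1001011 pc4: +16 =816
r76=1001100 pc3: +8 =824
r77=1001101 pc4: +16 =840
r78=1001110 pc4: +16 =856
r79=1001111 pc5: +32 =888
r80=1010000 pc2: +4 =892
r81=1010001 pc3: +8 =900
r82=1010010 pc3: +8 =908
r83=1010011 pc4: +16 =924
r84=1010100 pc3: +8 =932
r85=1010101 pc4: +16 =948
r86=1010110 pc4: +16 =964
r87=1010111 pc5: +32 =996
r88=1011000 pc3: +8 =1004
r89=1011001 pc4: +16 =1020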